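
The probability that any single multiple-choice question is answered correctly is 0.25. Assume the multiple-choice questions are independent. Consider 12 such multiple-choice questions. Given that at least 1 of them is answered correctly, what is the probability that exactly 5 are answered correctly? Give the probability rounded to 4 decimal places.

X ~ Binomial(12, 0.25). Want P(X=5 | X≥1) = P(X=5) / P(X≥1).
P(X=5) = C(12,5)·0.25^5·0.75^7 = 0.103241
P(X≥1) = 1 − 0.031676 = 0.968324
Ratio = 0.103241 / 0.968324 = 0.106619

0.1066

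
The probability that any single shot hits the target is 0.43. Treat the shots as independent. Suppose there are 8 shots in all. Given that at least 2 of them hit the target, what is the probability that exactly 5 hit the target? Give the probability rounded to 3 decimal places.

X ~ Binomial(8, 0.43). Want P(X=5 | X≥2) = P(X=5) / P(X≥2).
P(X=5) = C(8,5)·0.43^5·0.57^3 = 0.15246
P(X≥2) = 1 − 0.01114 − 0.06725 = 0.92161
Ratio = 0.15246 / 0.92161 = 0.16543

0.165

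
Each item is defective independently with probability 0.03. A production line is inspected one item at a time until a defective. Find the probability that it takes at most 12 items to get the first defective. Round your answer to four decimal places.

0.3062

Y = number of items to the first success; geometric, p = 0.03.
P(Y ≤ 12) = 1 − (1−p)^12 = 1 − 0.693842 = 0.306158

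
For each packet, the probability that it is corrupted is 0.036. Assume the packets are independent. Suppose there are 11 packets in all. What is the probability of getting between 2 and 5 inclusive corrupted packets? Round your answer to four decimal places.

X ~ Binomial(11, 0.036); P(2 ≤ X ≤ 5) = Σ C(11,k) p^k (1−p)^(11−k) over k:
  k=2: C(11,2)·0.036^2·0.964^9 = 0.051246
  k=3: C(11,3)·0.036^3·0.964^8 = 0.005741
  k=4: C(11,4)·0.036^4·0.964^7 = 0.000429
  k=5: C(11,5)·0.036^5·0.964^6 = 0.000022
Total = 0.057439

0.0574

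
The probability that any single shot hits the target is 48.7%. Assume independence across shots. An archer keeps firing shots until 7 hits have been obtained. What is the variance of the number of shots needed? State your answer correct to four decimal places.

Y = total shots until the seventh success; negative binomial with r=7, p=0.487.
Var(Y) = r(1−p)/p² = 7·0.513 / 0.487² = 15.141102

15.1411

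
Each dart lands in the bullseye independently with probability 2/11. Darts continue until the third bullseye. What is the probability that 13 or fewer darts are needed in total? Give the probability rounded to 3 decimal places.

0.430

Finishing within 13 darts ⇔ at least 3 successes in the first 13. With X ~ Binomial(13, 0.181818), P(Y ≤ 13) = 1 − P(X ≤ 2).
  k=0: C(13,0)·0.181818^0·0.818182^13 = 0.07363
  k=1: C(13,1)·0.181818^1·0.818182^12 = 0.21271
  k=2: C(13,2)·0.181818^2·0.818182^11 = 0.28361
1 − 0.56994 = 0.43006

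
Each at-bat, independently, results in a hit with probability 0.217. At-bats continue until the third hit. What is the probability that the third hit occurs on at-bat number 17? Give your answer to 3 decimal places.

Y = trial on which the third success occurs; negative binomial, r=3, p=0.217.
P(Y=17) = C(16,2) · p^3 · (1−p)^14
= 120 · 0.010218 · 0.032559 = 0.03992

0.040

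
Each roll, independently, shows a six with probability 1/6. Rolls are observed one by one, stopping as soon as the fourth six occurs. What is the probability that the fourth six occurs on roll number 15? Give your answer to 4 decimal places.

Y = trial on which the fourth success occurs; negative binomial, r=4, p=0.166667.
P(Y=15) = C(14,3) · p^4 · (1−p)^11
= 364 · 0.0007716 · 0.13459 = 0.037801

0.0378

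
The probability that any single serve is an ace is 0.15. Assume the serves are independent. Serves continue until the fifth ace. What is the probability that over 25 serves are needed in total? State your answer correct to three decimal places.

Needing more than 25 serves ⇔ fewer than 5 successes in the first 25. With X ~ Binomial(25, 0.15), P(Y > 25) = P(X ≤ 4).
  k=0: C(25,0)·0.15^0·0.85^25 = 0.01720
  k=1: C(25,1)·0.15^1·0.85^24 = 0.07587
  k=2: C(25,2)·0.15^2·0.85^23 = 0.16067
  k=3: C(25,3)·0.15^3·0.85^22 = 0.21738
  k=4: C(25,4)·0.15^4·0.85^21 = 0.21099
P(X ≤ 4) = 0.68211

0.682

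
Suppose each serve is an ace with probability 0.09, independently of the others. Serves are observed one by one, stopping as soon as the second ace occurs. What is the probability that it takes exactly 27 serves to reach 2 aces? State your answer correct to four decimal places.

Y = trial on which the second success occurs; negative binomial, r=2, p=0.09.
P(Y=27) = C(26,1) · p^2 · (1−p)^25
= 26 · 0.0081 · 0.094631 = 0.019929

0.0199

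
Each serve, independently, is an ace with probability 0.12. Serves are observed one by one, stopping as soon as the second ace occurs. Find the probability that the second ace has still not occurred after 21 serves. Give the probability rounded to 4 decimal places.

Needing more than 21 serves ⇔ fewer than 2 successes in the first 21. With X ~ Binomial(21, 0.12), P(Y > 21) = P(X ≤ 1).
  k=0: C(21,0)·0.12^0·0.88^21 = 0.068255
  k=1: C(21,1)·0.12^1·0.88^20 = 0.195458
P(X ≤ 1) = 0.263713

0.2637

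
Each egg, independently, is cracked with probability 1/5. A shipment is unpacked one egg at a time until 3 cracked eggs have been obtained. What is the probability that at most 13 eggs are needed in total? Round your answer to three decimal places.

0.498

Finishing within 13 eggs ⇔ at least 3 successes in the first 13. With X ~ Binomial(13, 0.20), P(Y ≤ 13) = 1 − P(X ≤ 2).
  k=0: C(13,0)·0.20^0·0.80^13 = 0.05498
  k=1: C(13,1)·0.20^1·0.80^12 = 0.17867
  k=2: C(13,2)·0.20^2·0.80^11 = 0.26801
1 − 0.50165 = 0.49835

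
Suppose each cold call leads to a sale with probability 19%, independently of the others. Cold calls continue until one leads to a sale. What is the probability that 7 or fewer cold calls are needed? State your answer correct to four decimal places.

0.7712

Y = number of cold calls to the first success; geometric, p = 0.19.
P(Y ≤ 7) = 1 − (1−p)^7 = 1 − 0.228768 = 0.771232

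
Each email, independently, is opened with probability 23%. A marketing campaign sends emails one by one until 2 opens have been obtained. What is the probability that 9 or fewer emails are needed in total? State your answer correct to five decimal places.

0.64905

Finishing within 9 emails ⇔ at least 2 successes in the first 9. With X ~ Binomial(9, 0.23), P(Y ≤ 9) = 1 − P(X ≤ 1).
  k=0: C(9,0)·0.23^0·0.77^9 = 0.0951517
  k=1: C(9,1)·0.23^1·0.77^8 = 0.2557974
1 − 0.3509491 = 0.6490509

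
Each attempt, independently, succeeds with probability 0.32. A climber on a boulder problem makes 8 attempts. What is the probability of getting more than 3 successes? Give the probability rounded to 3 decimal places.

0.232

X ~ Binomial(8, 0.32); P(X ≥ 4) = Σ C(8,k) p^k (1−p)^(8−k) over k:
  k=4: C(8,4)·0.32^4·0.68^4 = 0.15694
  k=5: C(8,5)·0.32^5·0.68^3 = 0.05908
  k=6: C(8,6)·0.32^6·0.68^2 = 0.01390
  k=7: C(8,7)·0.32^7·0.68^1 = 0.00187
  k=8: C(8,8)·0.32^8·0.68^0 = 0.00011
Total = 0.23190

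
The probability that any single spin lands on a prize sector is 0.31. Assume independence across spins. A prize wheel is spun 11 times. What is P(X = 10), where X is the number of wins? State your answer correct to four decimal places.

X ~ Binomial(n=11, p=0.31).
P(X=10) = C(11,10) · p^10 · (1−p)^1
= 11 · 8.1963e-06 · 0.69 = 0.000062

0.0001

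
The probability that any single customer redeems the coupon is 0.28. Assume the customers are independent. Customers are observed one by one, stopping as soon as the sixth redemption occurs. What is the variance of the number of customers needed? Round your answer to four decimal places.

Y = total customers until the sixth success; negative binomial with r=6, p=0.28.
Var(Y) = r(1−p)/p² = 6·0.72 / 0.28² = 55.102041

55.1020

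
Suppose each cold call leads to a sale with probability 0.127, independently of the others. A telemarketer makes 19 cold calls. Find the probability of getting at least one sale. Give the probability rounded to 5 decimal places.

0.92427

P(at least one) = 1 − P(none) = 1 − (1 − 0.127)^19
= 1 − 0.0757305 = 0.9242695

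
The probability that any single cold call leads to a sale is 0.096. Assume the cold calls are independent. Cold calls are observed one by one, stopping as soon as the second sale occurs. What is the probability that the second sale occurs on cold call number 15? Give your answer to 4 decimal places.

Y = trial on which the second success occurs; negative binomial, r=2, p=0.096.
P(Y=15) = C(14,1) · p^2 · (1−p)^13
= 14 · 0.009216 · 0.26927 = 0.034742

0.0347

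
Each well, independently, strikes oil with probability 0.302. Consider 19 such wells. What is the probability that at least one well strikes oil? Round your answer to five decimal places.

P(at least one) = 1 − P(none) = 1 − (1 − 0.302)^19
= 1 − 0.0010796 = 0.9989204

0.99892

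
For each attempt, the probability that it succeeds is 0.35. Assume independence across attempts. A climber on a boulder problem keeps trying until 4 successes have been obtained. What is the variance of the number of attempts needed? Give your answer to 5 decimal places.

Y = total attempts until the fourth success; negative binomial with r=4, p=0.35.
Var(Y) = r(1−p)/p² = 4·0.65 / 0.35² = 21.2244898

21.22449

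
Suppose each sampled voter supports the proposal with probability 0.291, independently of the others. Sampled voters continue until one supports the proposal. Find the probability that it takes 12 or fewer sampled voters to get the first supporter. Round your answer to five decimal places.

0.98387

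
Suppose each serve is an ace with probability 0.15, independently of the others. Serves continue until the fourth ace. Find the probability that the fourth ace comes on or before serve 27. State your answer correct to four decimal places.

0.5928

Finishing within 27 serves ⇔ at least 4 successes in the first 27. With X ~ Binomial(27, 0.15), P(Y ≤ 27) = 1 − P(X ≤ 3).
  k=0: C(27,0)·0.15^0·0.85^27 = 0.012425
  k=1: C(27,1)·0.15^1·0.85^26 = 0.059203
  k=2: C(27,2)·0.15^2·0.85^25 = 0.135820
  k=3: C(27,3)·0.15^3·0.85^24 = 0.199735
1 − 0.407183 = 0.592817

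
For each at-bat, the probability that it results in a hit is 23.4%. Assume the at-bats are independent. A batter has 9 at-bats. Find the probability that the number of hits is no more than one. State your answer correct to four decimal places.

0.3404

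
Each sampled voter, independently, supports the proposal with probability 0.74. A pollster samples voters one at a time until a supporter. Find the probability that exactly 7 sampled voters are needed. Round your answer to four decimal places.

Geometric (trials to first success), p = 0.74.
P(Y = 7) = (1−p)^6 · p = 0.00030892 · 0.74 = 0.000229

0.0002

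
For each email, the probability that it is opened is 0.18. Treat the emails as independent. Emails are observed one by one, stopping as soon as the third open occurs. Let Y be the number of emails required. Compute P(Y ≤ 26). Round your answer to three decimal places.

0.872

Finishing within 26 emails ⇔ at least 3 successes in the first 26. With X ~ Binomial(26, 0.18), P(Y ≤ 26) = 1 − P(X ≤ 2).
  k=0: C(26,0)·0.18^0·0.82^26 = 0.00574
  k=1: C(26,1)·0.18^1·0.82^25 = 0.03278
  k=2: C(26,2)·0.18^2·0.82^24 = 0.08994
1 − 0.12846 = 0.87154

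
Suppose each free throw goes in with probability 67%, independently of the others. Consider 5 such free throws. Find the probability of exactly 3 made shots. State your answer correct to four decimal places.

X ~ Binomial(n=5, p=0.67).
P(X=3) = C(5,3) · p^3 · (1−p)^2
= 10 · 0.30076 · 0.1089 = 0.327531

0.3275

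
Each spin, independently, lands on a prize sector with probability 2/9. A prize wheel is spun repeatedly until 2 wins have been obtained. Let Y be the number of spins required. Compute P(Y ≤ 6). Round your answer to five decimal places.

0.39912

Finishing within 6 spins ⇔ at least 2 successes in the first 6. With X ~ Binomial(6, 0.222222), P(Y ≤ 6) = 1 − P(X ≤ 1).
  k=0: C(6,0)·0.222222^0·0.777778^6 = 0.2213773
  k=1: C(6,1)·0.222222^1·0.777778^5 = 0.3795040
1 − 0.6008814 = 0.3991186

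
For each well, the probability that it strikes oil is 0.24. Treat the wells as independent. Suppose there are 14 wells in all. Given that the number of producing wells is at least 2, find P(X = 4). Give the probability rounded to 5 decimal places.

0.24160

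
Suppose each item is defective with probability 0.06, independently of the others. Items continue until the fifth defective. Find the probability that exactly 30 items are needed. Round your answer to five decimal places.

0.00393

Y = trial on which the fifth success occurs; negative binomial, r=5, p=0.06.
P(Y=30) = C(29,4) · p^5 · (1−p)^25
= 23751 · 7.776e-07 · 0.21291 = 0.0039322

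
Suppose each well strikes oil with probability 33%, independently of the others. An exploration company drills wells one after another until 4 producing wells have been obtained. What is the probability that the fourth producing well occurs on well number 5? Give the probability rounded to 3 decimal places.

0.032

Y = trial on which the fourth success occurs; negative binomial, r=4, p=0.33.
P(Y=5) = C(4,3) · p^4 · (1−p)^1
= 4 · 0.011859 · 0.67 = 0.03178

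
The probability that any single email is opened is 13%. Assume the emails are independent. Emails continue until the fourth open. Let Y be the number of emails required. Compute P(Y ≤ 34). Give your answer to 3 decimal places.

0.661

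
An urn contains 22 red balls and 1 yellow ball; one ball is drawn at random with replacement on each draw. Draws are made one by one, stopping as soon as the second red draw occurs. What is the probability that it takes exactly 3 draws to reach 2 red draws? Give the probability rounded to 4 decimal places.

Y = trial on which the second success occurs; negative binomial, r=2, p=0.956522.
P(Y=3) = C(2,1) · p^2 · (1−p)^1
= 2 · 0.91493 · 0.043478 = 0.079559

0.0796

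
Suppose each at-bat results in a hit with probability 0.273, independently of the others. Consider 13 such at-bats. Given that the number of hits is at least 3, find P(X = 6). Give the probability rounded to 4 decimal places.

0.1041

X ~ Binomial(13, 0.273). Want P(X=6 | X≥3) = P(X=6) / P(X≥3).
P(X=6) = C(13,6)·0.273^6·0.727^7 = 0.076249
P(X≥3) = 1 − 0.015847 − 0.077360 − 0.174300 = 0.732492
Ratio = 0.076249 / 0.732492 = 0.104095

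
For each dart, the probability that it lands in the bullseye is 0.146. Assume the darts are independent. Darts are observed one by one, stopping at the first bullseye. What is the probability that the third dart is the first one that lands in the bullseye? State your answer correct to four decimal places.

Geometric (trials to first success), p = 0.146.
P(Y = 3) = (1−p)^2 · p = 0.72932 · 0.146 = 0.106480

0.1065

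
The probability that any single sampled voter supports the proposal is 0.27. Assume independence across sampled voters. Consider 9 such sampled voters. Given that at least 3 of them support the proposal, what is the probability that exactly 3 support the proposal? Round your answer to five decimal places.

0.54964

X ~ Binomial(9, 0.27). Want P(X=3 | X≥3) = P(X=3) / P(X≥3).
P(X=3) = C(9,3)·0.27^3·0.73^6 = 0.2502118
P(X≥3) = 1 − 0.0588716 − 0.1959698 − 0.2899279 = 0.4552307
Ratio = 0.2502118 / 0.4552307 = 0.5496373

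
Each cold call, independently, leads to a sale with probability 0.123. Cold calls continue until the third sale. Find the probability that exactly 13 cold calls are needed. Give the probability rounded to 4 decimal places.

Y = trial on which the third success occurs; negative binomial, r=3, p=0.123.
P(Y=13) = C(12,2) · p^3 · (1−p)^10
= 66 · 0.0018609 · 0.26915 = 0.033056

0.0331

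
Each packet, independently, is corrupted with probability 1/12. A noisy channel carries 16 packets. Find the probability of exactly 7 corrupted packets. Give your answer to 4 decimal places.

X ~ Binomial(n=16, p=0.083333).
P(X=7) = C(16,7) · p^7 · (1−p)^9
= 11440 · 2.7908e-08 · 0.45699 = 0.000146

0.0001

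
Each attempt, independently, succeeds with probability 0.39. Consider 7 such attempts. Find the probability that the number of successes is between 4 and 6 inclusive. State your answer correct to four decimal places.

0.2693

X ~ Binomial(7, 0.39); P(4 ≤ X ≤ 6) = Σ C(7,k) p^k (1−p)^(7−k) over k:
  k=4: C(7,4)·0.39^4·0.61^3 = 0.183788
  k=5: C(7,5)·0.39^5·0.61^2 = 0.070502
  k=6: C(7,6)·0.39^6·0.61^1 = 0.015025
Total = 0.269315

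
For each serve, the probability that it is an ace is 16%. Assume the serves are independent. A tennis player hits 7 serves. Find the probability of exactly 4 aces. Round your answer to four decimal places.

0.0136

X ~ Binomial(n=7, p=0.16).
P(X=4) = C(7,4) · p^4 · (1−p)^3
= 35 · 0.00065536 · 0.5927 = 0.013595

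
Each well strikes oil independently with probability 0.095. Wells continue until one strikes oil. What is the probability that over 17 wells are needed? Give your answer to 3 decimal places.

Y = number of wells to the first success; geometric, p = 0.095.
P(Y > 17) = P(first 17 all fail) = (1−p)^17 = 0.18324

0.183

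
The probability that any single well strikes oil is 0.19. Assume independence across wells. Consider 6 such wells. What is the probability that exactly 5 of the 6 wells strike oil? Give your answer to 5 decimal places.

0.00120

X ~ Binomial(n=6, p=0.19).
P(X=5) = C(6,5) · p^5 · (1−p)^1
= 6 · 0.00024761 · 0.81 = 0.0012034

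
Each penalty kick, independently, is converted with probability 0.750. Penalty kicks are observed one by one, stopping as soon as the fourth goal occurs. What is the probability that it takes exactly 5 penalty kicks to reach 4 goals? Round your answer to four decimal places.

Y = trial on which the fourth success occurs; negative binomial, r=4, p=0.75.
P(Y=5) = C(4,3) · p^4 · (1−p)^1
= 4 · 0.31641 · 0.25 = 0.316406

0.3164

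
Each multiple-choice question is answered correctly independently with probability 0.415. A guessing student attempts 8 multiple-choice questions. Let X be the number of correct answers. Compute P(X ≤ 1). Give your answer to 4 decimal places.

X ~ Binomial(8, 0.415); P(X ≤ 1) = Σ C(8,k) p^k (1−p)^(8−k) over k:
  k=0: C(8,0)·0.415^0·0.585^8 = 0.013717
  k=1: C(8,1)·0.415^1·0.585^7 = 0.077845
Total = 0.091561

0.0916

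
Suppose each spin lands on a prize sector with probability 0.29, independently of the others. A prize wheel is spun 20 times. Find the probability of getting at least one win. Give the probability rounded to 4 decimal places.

0.9989

P(at least one) = 1 − P(none) = 1 − (1 − 0.29)^20
= 1 − 0.001060 = 0.998940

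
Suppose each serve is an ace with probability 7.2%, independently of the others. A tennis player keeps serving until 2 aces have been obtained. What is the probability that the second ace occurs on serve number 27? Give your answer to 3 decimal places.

Y = trial on which the second success occurs; negative binomial, r=2, p=0.072.
P(Y=27) = C(26,1) · p^2 · (1−p)^25
= 26 · 0.005184 · 0.15442 = 0.02081

0.021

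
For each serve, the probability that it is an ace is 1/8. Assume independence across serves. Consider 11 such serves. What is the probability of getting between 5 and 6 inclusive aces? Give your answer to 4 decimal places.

0.0072

X ~ Binomial(11, 0.125); P(5 ≤ X ≤ 6) = Σ C(11,k) p^k (1−p)^(11−k) over k:
  k=5: C(11,5)·0.125^5·0.875^6 = 0.006328
  k=6: C(11,6)·0.125^6·0.875^5 = 0.000904
Total = 0.007232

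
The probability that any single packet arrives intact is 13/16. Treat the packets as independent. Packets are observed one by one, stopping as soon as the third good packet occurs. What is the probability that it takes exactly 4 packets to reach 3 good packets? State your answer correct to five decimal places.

0.30171

Y = trial on which the third success occurs; negative binomial, r=3, p=0.8125.
P(Y=4) = C(3,2) · p^3 · (1−p)^1
= 3 · 0.53638 · 0.1875 = 0.3017120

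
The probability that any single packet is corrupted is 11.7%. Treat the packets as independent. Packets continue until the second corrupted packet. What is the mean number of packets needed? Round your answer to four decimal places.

Y = total packets until the second success; negative binomial with r=2, p=0.117.
E[Y] = r / p = 2 / 0.117 = 17.094017

17.0940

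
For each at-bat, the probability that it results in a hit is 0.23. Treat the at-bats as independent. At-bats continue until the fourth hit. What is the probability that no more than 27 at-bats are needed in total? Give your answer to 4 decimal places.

Finishing within 27 at-bats ⇔ at least 4 successes in the first 27. With X ~ Binomial(27, 0.23), P(Y ≤ 27) = 1 − P(X ≤ 3).
  k=0: C(27,0)·0.23^0·0.77^27 = 0.000861
  k=1: C(27,1)·0.23^1·0.77^26 = 0.006948
  k=2: C(27,2)·0.23^2·0.77^25 = 0.026979
  k=3: C(27,3)·0.23^3·0.77^24 = 0.067156
1 − 0.101945 = 0.898055

0.8981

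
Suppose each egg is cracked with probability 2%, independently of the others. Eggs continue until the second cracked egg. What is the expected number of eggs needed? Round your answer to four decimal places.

Y = total eggs until the second success; negative binomial with r=2, p=0.02.
E[Y] = r / p = 2 / 0.02 = 100.000000

100.0000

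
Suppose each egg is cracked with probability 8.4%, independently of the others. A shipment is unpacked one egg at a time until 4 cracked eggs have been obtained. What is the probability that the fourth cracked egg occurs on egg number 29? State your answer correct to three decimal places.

Y = trial on which the fourth success occurs; negative binomial, r=4, p=0.084.
P(Y=29) = C(28,3) · p^4 · (1−p)^25
= 3276 · 4.9787e-05 · 0.11153 = 0.01819

0.018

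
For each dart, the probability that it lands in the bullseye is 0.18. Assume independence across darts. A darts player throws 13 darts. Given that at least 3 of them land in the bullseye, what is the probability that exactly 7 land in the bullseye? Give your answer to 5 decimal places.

0.00755

X ~ Binomial(13, 0.18). Want P(X=7 | X≥3) = P(X=7) / P(X≥3).
P(X=7) = C(13,7)·0.18^7·0.82^6 = 0.0031938
P(X≥3) = 1 − 0.0757844 − 0.2162629 − 0.2848341 = 0.4231185
Ratio = 0.0031938 / 0.4231185 = 0.0075482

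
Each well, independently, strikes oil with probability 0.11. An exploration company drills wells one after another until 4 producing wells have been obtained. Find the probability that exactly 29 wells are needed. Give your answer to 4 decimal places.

0.0260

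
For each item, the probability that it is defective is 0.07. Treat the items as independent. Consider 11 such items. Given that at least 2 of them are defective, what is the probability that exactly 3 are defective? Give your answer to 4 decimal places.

X ~ Binomial(11, 0.07). Want P(X=3 | X≥2) = P(X=3) / P(X≥2).
P(X=3) = C(11,3)·0.07^3·0.93^8 = 0.031670
P(X≥2) = 1 − 0.450104 − 0.372666 = 0.177230
Ratio = 0.031670 / 0.177230 = 0.178692

0.1787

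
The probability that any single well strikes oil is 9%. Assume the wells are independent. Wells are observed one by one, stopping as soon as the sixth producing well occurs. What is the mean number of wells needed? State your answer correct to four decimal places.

Y = total wells until the sixth success; negative binomial with r=6, p=0.09.
E[Y] = r / p = 6 / 0.09 = 66.666667

66.6667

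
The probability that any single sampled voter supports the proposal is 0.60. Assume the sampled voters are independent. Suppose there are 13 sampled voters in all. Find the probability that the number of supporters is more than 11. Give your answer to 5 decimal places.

X ~ Binomial(13, 0.60); P(X ≥ 12) = Σ C(13,k) p^k (1−p)^(13−k) over k:
  k=12: C(13,12)·0.60^12·0.40^1 = 0.0113193
  k=13: C(13,13)·0.60^13·0.40^0 = 0.0013061
Total = 0.0126253

0.01263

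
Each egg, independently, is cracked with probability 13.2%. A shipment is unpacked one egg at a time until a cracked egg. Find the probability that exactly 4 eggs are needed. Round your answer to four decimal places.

Geometric (trials to first success), p = 0.132.
P(Y = 4) = (1−p)^3 · p = 0.65397 · 0.132 = 0.086324

0.0863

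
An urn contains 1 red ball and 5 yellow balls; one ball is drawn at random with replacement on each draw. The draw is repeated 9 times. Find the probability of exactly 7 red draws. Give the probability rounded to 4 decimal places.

0.0001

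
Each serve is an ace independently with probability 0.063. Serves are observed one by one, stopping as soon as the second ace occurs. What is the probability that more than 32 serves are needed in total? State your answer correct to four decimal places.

Needing more than 32 serves ⇔ fewer than 2 successes in the first 32. With X ~ Binomial(32, 0.063), P(Y > 32) = P(X ≤ 1).
  k=0: C(32,0)·0.063^0·0.937^32 = 0.124643
  k=1: C(32,1)·0.063^1·0.937^31 = 0.268175
P(X ≤ 1) = 0.392817

0.3928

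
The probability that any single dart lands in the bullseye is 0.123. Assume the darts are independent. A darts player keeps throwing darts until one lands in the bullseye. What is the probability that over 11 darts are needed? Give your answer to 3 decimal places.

Y = number of darts to the first success; geometric, p = 0.123.
P(Y > 11) = P(first 11 all fail) = (1−p)^11 = 0.23605

0.236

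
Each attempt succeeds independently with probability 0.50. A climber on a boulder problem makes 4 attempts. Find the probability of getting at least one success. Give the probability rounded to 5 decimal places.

P(at least one) = 1 − P(none) = 1 − (1 − 0.50)^4
= 1 − 0.0625000 = 0.9375000

0.93750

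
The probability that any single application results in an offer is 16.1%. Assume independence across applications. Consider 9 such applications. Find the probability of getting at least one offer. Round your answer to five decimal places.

P(at least one) = 1 − P(none) = 1 − (1 − 0.161)^9
= 1 − 0.2059955 = 0.7940045

0.79400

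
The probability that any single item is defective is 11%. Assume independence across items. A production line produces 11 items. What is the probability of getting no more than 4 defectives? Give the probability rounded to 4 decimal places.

X ~ Binomial(11, 0.11); P(X ≤ 4) = Σ C(11,k) p^k (1−p)^(11−k) over k:
  k=0: C(11,0)·0.11^0·0.89^11 = 0.277517
  k=1: C(11,1)·0.11^1·0.89^10 = 0.377299
  k=2: C(11,2)·0.11^2·0.89^9 = 0.233162
  k=3: C(11,3)·0.11^3·0.89^8 = 0.086453
  k=4: C(11,4)·0.11^4·0.89^7 = 0.021371
Total = 0.995802

0.9958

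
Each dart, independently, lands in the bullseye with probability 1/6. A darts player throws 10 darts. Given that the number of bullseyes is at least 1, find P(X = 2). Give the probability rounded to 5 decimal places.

0.34670

X ~ Binomial(10, 0.166667). Want P(X=2 | X≥1) = P(X=2) / P(X≥1).
P(X=2) = C(10,2)·0.166667^2·0.833333^8 = 0.2907100
P(X≥1) = 1 − 0.1615056 = 0.8384944
Ratio = 0.2907100 / 0.8384944 = 0.3467048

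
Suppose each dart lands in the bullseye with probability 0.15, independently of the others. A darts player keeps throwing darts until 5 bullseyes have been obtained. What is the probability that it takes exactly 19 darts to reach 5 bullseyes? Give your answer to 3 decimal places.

0.024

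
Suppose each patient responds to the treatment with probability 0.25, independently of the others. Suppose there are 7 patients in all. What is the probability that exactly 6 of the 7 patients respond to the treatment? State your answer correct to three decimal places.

0.001

X ~ Binomial(n=7, p=0.25).
P(X=6) = C(7,6) · p^6 · (1−p)^1
= 7 · 0.00024414 · 0.75 = 0.00128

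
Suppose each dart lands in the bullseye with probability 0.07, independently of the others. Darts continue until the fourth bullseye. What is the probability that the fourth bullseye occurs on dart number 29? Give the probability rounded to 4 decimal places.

0.0128

Y = trial on which the fourth success occurs; negative binomial, r=4, p=0.07.
P(Y=29) = C(28,3) · p^4 · (1−p)^25
= 3276 · 2.401e-05 · 0.16296 = 0.012818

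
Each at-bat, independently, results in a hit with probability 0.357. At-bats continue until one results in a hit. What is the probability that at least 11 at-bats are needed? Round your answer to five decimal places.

0.01208

Y = number of at-bats to the first success; geometric, p = 0.357.
P(Y > 10) = P(first 10 all fail) = (1−p)^10 = 0.0120812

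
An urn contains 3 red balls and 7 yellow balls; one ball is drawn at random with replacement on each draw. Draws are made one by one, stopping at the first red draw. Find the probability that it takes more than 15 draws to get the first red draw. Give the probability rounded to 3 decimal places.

0.005

Y = number of draws to the first success; geometric, p = 0.30.
P(Y > 15) = P(first 15 all fail) = (1−p)^15 = 0.00475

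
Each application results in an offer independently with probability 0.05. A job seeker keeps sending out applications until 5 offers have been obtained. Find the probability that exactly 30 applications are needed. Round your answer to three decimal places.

Y = trial on which the fifth success occurs; negative binomial, r=5, p=0.05.
P(Y=30) = C(29,4) · p^5 · (1−p)^25
= 23751 · 3.125e-07 · 0.27739 = 0.00206

0.002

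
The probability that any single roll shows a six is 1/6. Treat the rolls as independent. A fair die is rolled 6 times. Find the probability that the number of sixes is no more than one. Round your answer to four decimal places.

X ~ Binomial(6, 0.166667); P(X ≤ 1) = Σ C(6,k) p^k (1−p)^(6−k) over k:
  k=0: C(6,0)·0.166667^0·0.833333^6 = 0.334898
  k=1: C(6,1)·0.166667^1·0.833333^5 = 0.401878
Total = 0.736776

0.7368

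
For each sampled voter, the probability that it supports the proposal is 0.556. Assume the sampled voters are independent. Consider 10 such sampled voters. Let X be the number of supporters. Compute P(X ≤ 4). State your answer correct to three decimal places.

X ~ Binomial(10, 0.556); P(X ≤ 4) = Σ C(10,k) p^k (1−p)^(10−k) over k:
  k=0: C(10,0)·0.556^0·0.444^10 = 0.00030
  k=1: C(10,1)·0.556^1·0.444^9 = 0.00373
  k=2: C(10,2)·0.556^2·0.444^8 = 0.02101
  k=3: C(10,3)·0.556^3·0.444^7 = 0.07016
  k=4: C(10,4)·0.556^4·0.444^6 = 0.15375
Total = 0.24895

0.249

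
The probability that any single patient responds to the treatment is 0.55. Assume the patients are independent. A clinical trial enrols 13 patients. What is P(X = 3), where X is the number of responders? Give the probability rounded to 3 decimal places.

0.016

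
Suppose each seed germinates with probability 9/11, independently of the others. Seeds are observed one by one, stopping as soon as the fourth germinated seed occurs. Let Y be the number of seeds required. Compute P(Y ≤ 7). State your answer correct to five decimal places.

Finishing within 7 seeds ⇔ at least 4 successes in the first 7. With X ~ Binomial(7, 0.818182), P(Y ≤ 7) = 1 − P(X ≤ 3).
  k=0: C(7,0)·0.818182^0·0.181818^7 = 0.0000066
  k=1: C(7,1)·0.818182^1·0.181818^6 = 0.0002069
  k=2: C(7,2)·0.818182^2·0.181818^5 = 0.0027932
  k=3: C(7,3)·0.818182^3·0.181818^4 = 0.0209492
1 − 0.0239559 = 0.9760441

0.97604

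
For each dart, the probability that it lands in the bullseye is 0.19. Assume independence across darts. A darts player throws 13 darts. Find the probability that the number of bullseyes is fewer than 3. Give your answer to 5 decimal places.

0.53893

X ~ Binomial(13, 0.19); P(X ≤ 2) = Σ C(13,k) p^k (1−p)^(13−k) over k:
  k=0: C(13,0)·0.19^0·0.81^13 = 0.0646108
  k=1: C(13,1)·0.19^1·0.81^12 = 0.1970231
  k=2: C(13,2)·0.19^2·0.81^11 = 0.2772918
Total = 0.5389257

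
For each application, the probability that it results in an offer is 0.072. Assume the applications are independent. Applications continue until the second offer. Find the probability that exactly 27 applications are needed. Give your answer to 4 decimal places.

Y = trial on which the second success occurs; negative binomial, r=2, p=0.072.
P(Y=27) = C(26,1) · p^2 · (1−p)^25
= 26 · 0.005184 · 0.15442 = 0.020813

0.0208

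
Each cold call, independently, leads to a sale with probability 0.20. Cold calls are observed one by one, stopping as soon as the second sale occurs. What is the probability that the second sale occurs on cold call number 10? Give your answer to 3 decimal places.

0.060

Y = trial on which the second success occurs; negative binomial, r=2, p=0.20.
P(Y=10) = C(9,1) · p^2 · (1−p)^8
= 9 · 0.04 · 0.16777 = 0.06040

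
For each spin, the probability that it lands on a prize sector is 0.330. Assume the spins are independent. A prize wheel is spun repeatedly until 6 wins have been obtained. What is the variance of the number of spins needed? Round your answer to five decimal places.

Y = total spins until the sixth success; negative binomial with r=6, p=0.33.
Var(Y) = r(1−p)/p² = 6·0.67 / 0.33² = 36.9146006

36.91460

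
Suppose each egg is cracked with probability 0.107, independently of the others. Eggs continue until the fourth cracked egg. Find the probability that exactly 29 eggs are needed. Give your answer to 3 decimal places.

Y = trial on which the fourth success occurs; negative binomial, r=4, p=0.107.
P(Y=29) = C(28,3) · p^4 · (1−p)^25
= 3276 · 0.00013108 · 0.059059 = 0.02536

0.025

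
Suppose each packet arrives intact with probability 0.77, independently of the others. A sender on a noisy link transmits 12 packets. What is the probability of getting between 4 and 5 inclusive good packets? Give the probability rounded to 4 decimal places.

X ~ Binomial(12, 0.77); P(4 ≤ X ≤ 5) = Σ C(12,k) p^k (1−p)^(12−k) over k:
  k=4: C(12,4)·0.77^4·0.23^8 = 0.001363
  k=5: C(12,5)·0.77^5·0.23^7 = 0.007299
Total = 0.008662

0.0087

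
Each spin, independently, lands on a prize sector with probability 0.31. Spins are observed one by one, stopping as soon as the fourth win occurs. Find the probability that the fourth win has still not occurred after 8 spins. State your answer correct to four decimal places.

0.7874

Needing more than 8 spins ⇔ fewer than 4 successes in the first 8. With X ~ Binomial(8, 0.31), P(Y > 8) = P(X ≤ 3).
  k=0: C(8,0)·0.31^0·0.69^8 = 0.051380
  k=1: C(8,1)·0.31^1·0.69^7 = 0.184670
  k=2: C(8,2)·0.31^2·0.69^6 = 0.290386
  k=3: C(8,3)·0.31^3·0.69^5 = 0.260927
P(X ≤ 3) = 0.787362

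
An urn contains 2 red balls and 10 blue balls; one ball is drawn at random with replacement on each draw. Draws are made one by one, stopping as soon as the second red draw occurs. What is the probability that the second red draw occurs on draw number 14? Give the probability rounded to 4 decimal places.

0.0405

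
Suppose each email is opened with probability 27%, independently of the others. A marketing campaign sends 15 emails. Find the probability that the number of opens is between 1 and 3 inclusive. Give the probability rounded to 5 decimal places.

X ~ Binomial(15, 0.27); P(1 ≤ X ≤ 3) = Σ C(15,k) p^k (1−p)^(15−k) over k:
  k=1: C(15,1)·0.27^1·0.73^14 = 0.0494282
  k=2: C(15,2)·0.27^2·0.73^13 = 0.1279717
  k=3: C(15,3)·0.27^3·0.73^12 = 0.2051054
Total = 0.3825053

0.38251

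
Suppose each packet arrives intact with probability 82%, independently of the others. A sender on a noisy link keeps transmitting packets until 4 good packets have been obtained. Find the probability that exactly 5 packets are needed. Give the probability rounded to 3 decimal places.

Y = trial on which the fourth success occurs; negative binomial, r=4, p=0.82.
P(Y=5) = C(4,3) · p^4 · (1−p)^1
= 4 · 0.45212 · 0.18 = 0.32553

0.326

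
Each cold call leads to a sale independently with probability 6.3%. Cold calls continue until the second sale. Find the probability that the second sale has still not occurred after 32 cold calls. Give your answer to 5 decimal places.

0.39282

Needing more than 32 cold calls ⇔ fewer than 2 successes in the first 32. With X ~ Binomial(32, 0.063), P(Y > 32) = P(X ≤ 1).
  k=0: C(32,0)·0.063^0·0.937^32 = 0.1246427
  k=1: C(32,1)·0.063^1·0.937^31 = 0.2681747
P(X ≤ 1) = 0.3928174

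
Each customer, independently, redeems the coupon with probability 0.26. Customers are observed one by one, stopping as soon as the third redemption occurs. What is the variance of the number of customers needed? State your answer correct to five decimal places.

32.84024

Y = total customers until the third success; negative binomial with r=3, p=0.26.
Var(Y) = r(1−p)/p² = 3·0.74 / 0.26² = 32.8402367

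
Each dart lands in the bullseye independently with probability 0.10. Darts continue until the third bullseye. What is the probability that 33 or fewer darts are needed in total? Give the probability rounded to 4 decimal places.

0.6543

Finishing within 33 darts ⇔ at least 3 successes in the first 33. With X ~ Binomial(33, 0.10), P(Y ≤ 33) = 1 − P(X ≤ 2).
  k=0: C(33,0)·0.10^0·0.90^33 = 0.030903
  k=1: C(33,1)·0.10^1·0.90^32 = 0.113312
  k=2: C(33,2)·0.10^2·0.90^31 = 0.201443
1 − 0.345658 = 0.654342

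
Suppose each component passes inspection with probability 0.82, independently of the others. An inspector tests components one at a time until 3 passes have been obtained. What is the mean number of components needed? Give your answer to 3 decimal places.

3.659

Y = total components until the third success; negative binomial with r=3, p=0.82.
E[Y] = r / p = 3 / 0.82 = 3.65854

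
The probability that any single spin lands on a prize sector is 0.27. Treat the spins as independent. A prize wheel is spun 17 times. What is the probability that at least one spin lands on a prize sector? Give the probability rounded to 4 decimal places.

0.9953

P(at least one) = 1 − P(none) = 1 − (1 − 0.27)^17
= 1 − 0.004748 = 0.995252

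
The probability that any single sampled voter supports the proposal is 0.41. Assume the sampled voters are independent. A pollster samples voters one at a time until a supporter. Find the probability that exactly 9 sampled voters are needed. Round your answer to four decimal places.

0.0060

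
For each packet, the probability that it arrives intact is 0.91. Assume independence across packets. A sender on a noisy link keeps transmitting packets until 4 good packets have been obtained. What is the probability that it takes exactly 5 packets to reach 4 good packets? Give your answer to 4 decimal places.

0.2469

Y = trial on which the fourth success occurs; negative binomial, r=4, p=0.91.
P(Y=5) = C(4,3) · p^4 · (1−p)^1
= 4 · 0.68575 · 0.09 = 0.246870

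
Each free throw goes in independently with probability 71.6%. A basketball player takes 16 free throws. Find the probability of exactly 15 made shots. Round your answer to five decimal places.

X ~ Binomial(n=16, p=0.716).
P(X=15) = C(16,15) · p^15 · (1−p)^1
= 16 · 0.0066634 · 0.284 = 0.0302785

0.03028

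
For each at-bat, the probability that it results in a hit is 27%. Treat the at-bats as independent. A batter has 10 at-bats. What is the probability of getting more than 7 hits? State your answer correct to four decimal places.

X ~ Binomial(10, 0.27); P(X ≥ 8) = Σ C(10,k) p^k (1−p)^(10−k) over k:
  k=8: C(10,8)·0.27^8·0.73^2 = 0.000677
  k=9: C(10,9)·0.27^9·0.73^1 = 0.000056
  k=10: C(10,10)·0.27^10·0.73^0 = 0.000002
Total = 0.000735

0.0007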